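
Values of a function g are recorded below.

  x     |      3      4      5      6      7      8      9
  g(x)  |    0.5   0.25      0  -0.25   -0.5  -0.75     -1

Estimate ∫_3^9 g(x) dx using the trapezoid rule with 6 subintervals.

Δx = 1.
T_6 = (1/2)·[0.5 + 2·0.25 + 2·0 + 2·(-0.25) + 2·(-0.5) + 2·(-0.75) + (-1)] = -1.5.

-1.5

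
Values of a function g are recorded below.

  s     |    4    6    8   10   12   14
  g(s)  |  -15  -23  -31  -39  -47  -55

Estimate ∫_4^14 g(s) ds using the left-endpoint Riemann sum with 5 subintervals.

-310

Δs = 2.
Sum = 2·[(-15) + (-23) + (-31) + (-39) + (-47)] = -310.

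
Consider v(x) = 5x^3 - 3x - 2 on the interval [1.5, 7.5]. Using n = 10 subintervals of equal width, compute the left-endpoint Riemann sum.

3257.7

Δx = (7.5 − 1.5)/10 = 0.6.
Left endpoints: 1.5, 2.1, 2.7, 3.3, 3.9, 4.5, 5.1, 5.7, 6.3, 6.9.
v(1.5) = 10.375, v(2.1) = 38.005, v(2.7) = 88.315, v(3.3) = 167.785, v(3.9) = 282.895, v(4.5) = 440.125, v(5.1) = 645.955, v(5.7) = 906.865, v(6.3) = 1229.335, v(6.9) = 1619.845.
Sum = Δx · [v(1.5) + v(2.1) + v(2.7) + ...].
Sum = 3257.7.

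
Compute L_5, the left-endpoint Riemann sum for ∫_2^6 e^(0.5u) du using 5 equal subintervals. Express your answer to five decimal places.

Δu = (6 − 2)/5 = 0.8.
Left endpoints: 2, 2.8, 3.6, 4.4, 5.2.
f(2) ≈ 2.71828, f(2.8) ≈ 4.05520, f(3.6) ≈ 6.04965, f(4.4) ≈ 9.02501, f(5.2) ≈ 13.46374.
Sum = Δu · [f(2) + f(2.8) + f(3.6) + f(4.4) + f(5.2)].
Sum ≈ 28.24950.

28.24950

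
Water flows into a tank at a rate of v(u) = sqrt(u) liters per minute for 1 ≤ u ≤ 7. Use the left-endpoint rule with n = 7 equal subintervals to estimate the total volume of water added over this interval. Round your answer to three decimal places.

10.956

Δu = (7 − 1)/7 = 6/7.
Left endpoints: 1, 13/7, 19/7, 25/7, 31/7, 37/7, 43/7.
v(1) ≈ 1.000, v(13/7) ≈ 1.363, v(19/7) ≈ 1.648, v(25/7) ≈ 1.890, v(31/7) ≈ 2.104, v(37/7) ≈ 2.299, v(43/7) ≈ 2.478.
Sum = Δu · [v(1) + v(13/7) + v(19/7) + ...].
Sum ≈ 10.956.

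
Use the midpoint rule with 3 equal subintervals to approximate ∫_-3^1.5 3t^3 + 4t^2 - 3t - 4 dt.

Δt = (1.5 − (-3))/3 = 1.5.
Midpoints: -2.25, -0.75, 0.75.
f(-2.25) = -11.171875, f(-0.75) = -0.765625, f(0.75) = -2.734375.
Sum = Δt · [f(-2.25) + f(-0.75) + f(0.75)].
Sum = -22.0078125.

-22.0078125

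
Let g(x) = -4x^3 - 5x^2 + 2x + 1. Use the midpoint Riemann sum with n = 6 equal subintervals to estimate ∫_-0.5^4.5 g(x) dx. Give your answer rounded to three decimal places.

-528.692

Δx = (4.5 − (-0.5))/6 = 5/6.
Midpoints: -1/12, 0.75, 19/12, 29/12, 3.25, 49/12.
g(-1/12) = 173/216, g(0.75) = -2, g(19/12) = -5237/216, g(29/12) = -8621/108, g(3.25) = -182.625, g(49/12) = -18713/54.
Sum = Δx · [g(-1/12) + g(0.75) + g(19/12) + ...].
Sum ≈ -528.692.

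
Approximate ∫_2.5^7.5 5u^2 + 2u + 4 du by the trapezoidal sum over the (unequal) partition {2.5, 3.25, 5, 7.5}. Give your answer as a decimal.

764.921875

Subinterval widths: 0.75, 1.75, 2.5.
f(2.5) = 40.25, f(3.25) = 63.3125, f(5) = 139, f(7.5) = 300.25.
On each subinterval the trapezoid contributes (Δu_i/2)·[f(u_{i-1}) + f(u_i)].
Sum = 764.921875.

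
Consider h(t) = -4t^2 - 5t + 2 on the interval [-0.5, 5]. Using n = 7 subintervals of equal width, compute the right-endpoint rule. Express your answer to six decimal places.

Δt = (5 − (-0.5))/7 = 11/14.
Right endpoints: 2/7, 15/14, 13/7, 37/14, 24/7, 59/14, 5.
h(2/7) = 12/49, h(15/14) = -779/98, h(13/7) = -1033/49, h(37/14) = -3837/98, h(24/7) = -3046/49, h(59/14) = -8831/98, h(5) = -123.
Sum = Δt · [h(2/7) + h(15/14) + h(13/7) + ...].
Sum ≈ -269.668367.

-269.668367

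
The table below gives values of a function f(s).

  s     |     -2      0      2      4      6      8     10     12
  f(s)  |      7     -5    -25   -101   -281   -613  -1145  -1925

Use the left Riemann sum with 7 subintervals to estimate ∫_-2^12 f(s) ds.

Δs = 2.
Sum = 2·[7 + (-5) + (-25) + (-101) + (-281) + (-613) + (-1145)] = -4326.

-4326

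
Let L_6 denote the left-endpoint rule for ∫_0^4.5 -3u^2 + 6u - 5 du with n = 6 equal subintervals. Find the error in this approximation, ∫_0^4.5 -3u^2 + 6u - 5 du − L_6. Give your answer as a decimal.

-11.390625

Exact integral: ∫_0^4.5 f(u) du = -52.875.
L_6 = -41.484375.
Error = -52.875 − (-41.484375) = -11.390625.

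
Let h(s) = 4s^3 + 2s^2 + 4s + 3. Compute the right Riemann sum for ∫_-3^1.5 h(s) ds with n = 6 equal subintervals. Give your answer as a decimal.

-11.390625

Δs = (1.5 − (-3))/6 = 0.75.
Right endpoints: -2.25, -1.5, -0.75, 0, 0.75, 1.5.
h(-2.25) = -41.4375, h(-1.5) = -12, h(-0.75) = -0.5625, h(0) = 3, h(0.75) = 8.8125, h(1.5) = 27.
Sum = Δs · [h(-2.25) + h(-1.5) + h(-0.75) + ...].
Sum = -11.390625.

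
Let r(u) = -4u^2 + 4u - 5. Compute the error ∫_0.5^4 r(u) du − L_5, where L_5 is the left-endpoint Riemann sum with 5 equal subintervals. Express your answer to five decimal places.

Exact integral: ∫_0.5^4 r(u) du ≈ -71.1666667.
L_5 = -55.16.
Error ≈ -71.1666667 − (-55.16) ≈ -16.00667.

-16.00667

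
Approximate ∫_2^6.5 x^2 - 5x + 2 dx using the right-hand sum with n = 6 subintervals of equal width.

8.578125

Δx = (6.5 − 2)/6 = 0.75.
Right endpoints: 2.75, 3.5, 4.25, 5, 5.75, 6.5.
f(2.75) = -4.1875, f(3.5) = -3.25, f(4.25) = -1.1875, f(5) = 2, f(5.75) = 6.3125, f(6.5) = 11.75.
Sum = Δx · [f(2.75) + f(3.5) + f(4.25) + ...].
Sum = 8.578125.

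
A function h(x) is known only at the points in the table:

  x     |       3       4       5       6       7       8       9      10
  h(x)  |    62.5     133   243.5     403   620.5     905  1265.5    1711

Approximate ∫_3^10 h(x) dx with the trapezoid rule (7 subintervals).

4457.25

Δx = 1.
T_7 = (1/2)·[62.5 + 2·133 + 2·243.5 + 2·403 + 2·620.5 + 2·905 + 2·1265.5 + 1711] = 4457.25.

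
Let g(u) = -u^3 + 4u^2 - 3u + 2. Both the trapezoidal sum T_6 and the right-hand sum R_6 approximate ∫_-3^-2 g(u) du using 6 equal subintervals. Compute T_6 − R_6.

3.5

T_6 ≈ 51.1365741.
R_6 ≈ 47.6365741.
T_6 − R_6 = 3.5.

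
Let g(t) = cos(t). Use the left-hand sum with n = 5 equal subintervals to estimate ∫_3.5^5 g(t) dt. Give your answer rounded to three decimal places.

Δt = (5 − 3.5)/5 = 0.3.
Left endpoints: 3.5, 3.8, 4.1, 4.4, 4.7.
g(3.5) ≈ -0.936, g(3.8) ≈ -0.791, g(4.1) ≈ -0.575, g(4.4) ≈ -0.307, g(4.7) ≈ -0.012.
Sum = Δt · [g(3.5) + g(3.8) + g(4.1) + g(4.4) + g(4.7)].
Sum ≈ -0.787.

-0.787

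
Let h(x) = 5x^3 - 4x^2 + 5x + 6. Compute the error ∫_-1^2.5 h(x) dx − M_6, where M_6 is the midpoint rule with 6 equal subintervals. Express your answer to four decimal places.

0.7195

Exact integral: ∫_-1^2.5 h(x) dx ≈ 59.536458.
M_6 ≈ 58.816913.
Error ≈ 59.536458 − 58.816913 ≈ 0.7195.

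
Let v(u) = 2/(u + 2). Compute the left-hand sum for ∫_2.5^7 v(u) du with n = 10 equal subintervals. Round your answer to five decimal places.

Δu = (7 − 2.5)/10 = 0.45.
Left endpoints: 2.5, 2.95, 3.4, 3.85, 4.3, 4.75, 5.2, 5.65, 6.1, 6.55.
v(2.5) = 4/9, v(2.95) = 40/99, v(3.4) = 10/27, v(3.85) = 40/117, v(4.3) = 20/63, v(4.75) = 8/27, v(5.2) = 5/18, v(5.65) = 40/153, v(6.1) = 20/81, v(6.55) = 40/171.
Sum = Δu · [v(2.5) + v(2.95) + v(3.4) + ...].
Sum ≈ 1.43754.

1.43754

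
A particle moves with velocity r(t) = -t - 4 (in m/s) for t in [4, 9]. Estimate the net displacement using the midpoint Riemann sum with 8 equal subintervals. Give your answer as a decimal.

-52.5

Δt = (9 − 4)/8 = 0.625.
Midpoints: 4.3125, 4.9375, 5.5625, 6.1875, 6.8125, 7.4375, 8.0625, 8.6875.
r(4.3125) = -8.3125, r(4.9375) = -8.9375, r(5.5625) = -9.5625, r(6.1875) = -10.1875, r(6.8125) = -10.8125, r(7.4375) = -11.4375, r(8.0625) = -12.0625, r(8.6875) = -12.6875.
Sum = Δt · [r(4.3125) + r(4.9375) + r(5.5625) + ...].
Sum = -52.5.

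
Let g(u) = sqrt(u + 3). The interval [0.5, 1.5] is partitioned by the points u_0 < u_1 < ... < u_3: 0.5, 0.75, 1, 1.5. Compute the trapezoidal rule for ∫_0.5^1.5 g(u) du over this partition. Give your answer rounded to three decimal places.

Subinterval widths: 0.25, 0.25, 0.5.
g(0.5) ≈ 1.871, g(0.75) ≈ 1.936, g(1) ≈ 2.000, g(1.5) ≈ 2.121.
On each subinterval the trapezoid contributes (Δu_i/2)·[g(u_{i-1}) + g(u_i)].
Sum ≈ 1.998.

1.998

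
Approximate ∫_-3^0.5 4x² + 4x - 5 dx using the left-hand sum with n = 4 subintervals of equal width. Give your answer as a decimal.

12.140625

Δx = (0.5 − (-3))/4 = 0.875.
Left endpoints: -3, -2.125, -1.25, -0.375.
f(-3) = 19, f(-2.125) = 4.5625, f(-1.25) = -3.75, f(-0.375) = -5.9375.
Sum = Δx · [f(-3) + f(-2.125) + f(-1.25) + f(-0.375)].
Sum = 12.140625.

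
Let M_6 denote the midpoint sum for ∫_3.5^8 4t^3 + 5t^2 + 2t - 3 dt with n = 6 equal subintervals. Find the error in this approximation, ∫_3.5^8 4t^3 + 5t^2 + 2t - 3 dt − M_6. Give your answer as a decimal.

Exact integral: ∫_3.5^8 f(t) dt = 4766.0625.
M_6 = 4750.453125.
Error = 4766.0625 − 4750.453125 = 15.609375.

15.609375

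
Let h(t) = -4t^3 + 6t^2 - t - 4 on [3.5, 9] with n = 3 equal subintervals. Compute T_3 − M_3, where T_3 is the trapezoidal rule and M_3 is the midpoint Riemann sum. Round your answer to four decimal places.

-318.8854

T_3 ≈ -5307.652778.
M_3 ≈ -4988.767361.
T_3 − M_3 ≈ -318.8854.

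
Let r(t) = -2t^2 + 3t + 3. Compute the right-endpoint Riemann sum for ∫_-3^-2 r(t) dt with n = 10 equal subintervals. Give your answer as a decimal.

Δt = (-2 − (-3))/10 = 0.1.
Right endpoints: -2.9, -2.8, -2.7, -2.6, -2.5, -2.4, -2.3, -2.2, -2.1, -2.
r(-2.9) = -22.52, r(-2.8) = -21.08, r(-2.7) = -19.68, r(-2.6) = -18.32, r(-2.5) = -17, r(-2.4) = -15.72, r(-2.3) = -14.48, r(-2.2) = -13.28, r(-2.1) = -12.12, r(-2) = -11.
Sum = Δt · [r(-2.9) + r(-2.8) + r(-2.7) + ...].
Sum = -16.52.

-16.52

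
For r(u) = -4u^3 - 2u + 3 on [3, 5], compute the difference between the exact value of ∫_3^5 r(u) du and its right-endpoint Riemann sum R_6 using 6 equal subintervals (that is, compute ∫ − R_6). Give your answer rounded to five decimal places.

67.77778

Exact integral: ∫_3^5 r(u) du = -554.
R_6 ≈ -621.7777778.
Error ≈ -554 − (-621.7777778) ≈ 67.77778.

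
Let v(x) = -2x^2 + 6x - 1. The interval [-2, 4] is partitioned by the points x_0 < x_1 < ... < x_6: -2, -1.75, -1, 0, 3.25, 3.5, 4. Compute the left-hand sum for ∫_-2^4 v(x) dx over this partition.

Subinterval widths: 0.25, 0.75, 1, 3.25, 0.25, 0.5.
Left endpoints: -2, -1.75, -1, 0, 3.25, 3.5.
v(-2) = -21, v(-1.75) = -17.625, v(-1) = -9, v(0) = -1, v(3.25) = -2.625, v(3.5) = -4.5.
Sum = Σ Δx_i · v(x_i).
Sum = -33.625.

-33.625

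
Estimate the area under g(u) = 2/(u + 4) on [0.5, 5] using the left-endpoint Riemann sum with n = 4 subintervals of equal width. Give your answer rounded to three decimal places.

Δu = (5 − 0.5)/4 = 1.125.
Left endpoints: 0.5, 1.625, 2.75, 3.875.
g(0.5) = 4/9, g(1.625) = 16/45, g(2.75) = 8/27, g(3.875) = 16/63.
Sum = Δu · [g(0.5) + g(1.625) + g(2.75) + g(3.875)].
Sum ≈ 1.519.

1.519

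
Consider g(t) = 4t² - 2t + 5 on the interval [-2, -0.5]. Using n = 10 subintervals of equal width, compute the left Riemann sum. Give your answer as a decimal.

23.1225

Δt = (-0.5 − (-2))/10 = 0.15.
Left endpoints: -2, -1.85, -1.7, -1.55, -1.4, -1.25, -1.1, -0.95, -0.8, -0.65.
g(-2) = 25, g(-1.85) = 22.39, g(-1.7) = 19.96, g(-1.55) = 17.71, g(-1.4) = 15.64, g(-1.25) = 13.75, g(-1.1) = 12.04, g(-0.95) = 10.51, g(-0.8) = 9.16, g(-0.65) = 7.99.
Sum = Δt · [g(-2) + g(-1.85) + g(-1.7) + ...].
Sum = 23.1225.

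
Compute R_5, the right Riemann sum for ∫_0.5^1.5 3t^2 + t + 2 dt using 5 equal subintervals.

Δt = (1.5 − 0.5)/5 = 0.2.
Right endpoints: 0.7, 0.9, 1.1, 1.3, 1.5.
f(0.7) = 4.17, f(0.9) = 5.33, f(1.1) = 6.73, f(1.3) = 8.37, f(1.5) = 10.25.
Sum = Δt · [f(0.7) + f(0.9) + f(1.1) + f(1.3) + f(1.5)].
Sum = 6.97.

6.97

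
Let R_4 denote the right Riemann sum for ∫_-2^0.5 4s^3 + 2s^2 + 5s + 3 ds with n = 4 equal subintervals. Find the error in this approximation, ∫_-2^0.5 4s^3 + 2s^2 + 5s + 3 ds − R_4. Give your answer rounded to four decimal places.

Exact integral: ∫_-2^0.5 f(s) ds ≈ -12.395833.
R_4 = -1.81640625.
Error ≈ -12.395833 − (-1.81640625) ≈ -10.5794.

-10.5794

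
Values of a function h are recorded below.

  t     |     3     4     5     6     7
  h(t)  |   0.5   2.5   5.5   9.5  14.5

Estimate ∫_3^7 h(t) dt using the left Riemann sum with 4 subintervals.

Δt = 1.
Sum = 1·[0.5 + 2.5 + 5.5 + 9.5] = 18.

18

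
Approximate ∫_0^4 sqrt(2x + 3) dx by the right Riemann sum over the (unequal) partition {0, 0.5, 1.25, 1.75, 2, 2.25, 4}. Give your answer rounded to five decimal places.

Subinterval widths: 0.5, 0.75, 0.5, 0.25, 0.25, 1.75.
Right endpoints: 0.5, 1.25, 1.75, 2, 2.25, 4.
f(0.5) ≈ 2.00000, f(1.25) ≈ 2.34521, f(1.75) ≈ 2.54951, f(2) ≈ 2.64575, f(2.25) ≈ 2.73861, f(4) ≈ 3.31662.
Sum = Σ Δx_i · f(x_i).
Sum ≈ 11.18385.

11.18385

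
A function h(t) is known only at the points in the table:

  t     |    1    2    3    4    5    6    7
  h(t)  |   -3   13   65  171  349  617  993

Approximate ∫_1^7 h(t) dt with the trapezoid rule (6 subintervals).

Δt = 1.
T_6 = (1/2)·[(-3) + 2·13 + 2·65 + 2·171 + 2·349 + 2·617 + 993] = 1710.

1710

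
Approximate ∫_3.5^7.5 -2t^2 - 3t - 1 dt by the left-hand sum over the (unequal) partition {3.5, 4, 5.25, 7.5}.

-235.96875

Subinterval widths: 0.5, 1.25, 2.25.
Left endpoints: 3.5, 4, 5.25.
f(3.5) = -36, f(4) = -45, f(5.25) = -71.875.
Sum = Σ Δt_i · f(t_i).
Sum = -235.96875.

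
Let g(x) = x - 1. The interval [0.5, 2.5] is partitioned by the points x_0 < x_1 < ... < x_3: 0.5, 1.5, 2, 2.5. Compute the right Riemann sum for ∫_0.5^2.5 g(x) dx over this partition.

1.75

Subinterval widths: 1, 0.5, 0.5.
Right endpoints: 1.5, 2, 2.5.
g(1.5) = 0.5, g(2) = 1, g(2.5) = 1.5.
Sum = Σ Δx_i · g(x_i).
Sum = 1.75.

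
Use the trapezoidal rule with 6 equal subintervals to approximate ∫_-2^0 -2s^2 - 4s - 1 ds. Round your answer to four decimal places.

0.5926

Δs = (0 − (-2))/6 = 1/3.
f(-2) = -1, f(-5/3) = 1/9, f(-4/3) = 7/9, f(-1) = 1, f(-2/3) = 7/9, f(-1/3) = 1/9, f(0) = -1.
T_6 = (Δs/2)·[f(s_0) + 2f(s_1) + ... + 2f(s_{5}) + f(s_6)].
Sum ≈ 0.5926.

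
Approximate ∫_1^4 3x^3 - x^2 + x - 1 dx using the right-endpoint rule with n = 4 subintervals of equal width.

247.171875

Δx = (4 − 1)/4 = 0.75.
Right endpoints: 1.75, 2.5, 3.25, 4.
f(1.75) = 13.765625, f(2.5) = 42.125, f(3.25) = 94.671875, f(4) = 179.
Sum = Δx · [f(1.75) + f(2.5) + f(3.25) + f(4)].
Sum = 247.171875.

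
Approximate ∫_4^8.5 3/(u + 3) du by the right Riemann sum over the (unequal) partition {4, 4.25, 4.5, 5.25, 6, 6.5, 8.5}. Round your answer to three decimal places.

Subinterval widths: 0.25, 0.25, 0.75, 0.75, 0.5, 2.
Right endpoints: 4.25, 4.5, 5.25, 6, 6.5, 8.5.
f(4.25) = 12/29, f(4.5) = 0.4, f(5.25) = 4/11, f(6) = 1/3, f(6.5) = 6/19, f(8.5) = 6/23.
Sum = Σ Δu_i · f(u_i).
Sum ≈ 1.406.

1.406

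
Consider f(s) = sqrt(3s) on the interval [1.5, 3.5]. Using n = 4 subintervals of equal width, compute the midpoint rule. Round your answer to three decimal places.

Δs = (3.5 − 1.5)/4 = 0.5.
Midpoints: 1.75, 2.25, 2.75, 3.25.
f(1.75) ≈ 2.291, f(2.25) ≈ 2.598, f(2.75) ≈ 2.872, f(3.25) ≈ 3.122.
Sum = Δs · [f(1.75) + f(2.25) + f(2.75) + f(3.25)].
Sum ≈ 5.442.

5.442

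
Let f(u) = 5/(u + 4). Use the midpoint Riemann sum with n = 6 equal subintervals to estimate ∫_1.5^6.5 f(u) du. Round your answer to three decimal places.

3.230

Δu = (6.5 − 1.5)/6 = 5/6.
Midpoints: 23/12, 2.75, 43/12, 53/12, 5.25, 73/12.
f(23/12) = 60/71, f(2.75) = 20/27, f(43/12) = 60/91, f(53/12) = 60/101, f(5.25) = 20/37, f(73/12) = 60/121.
Sum = Δu · [f(23/12) + f(2.75) + f(43/12) + ...].
Sum ≈ 3.230.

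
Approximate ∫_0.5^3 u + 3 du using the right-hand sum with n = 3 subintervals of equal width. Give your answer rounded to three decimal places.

Δu = (3 − 0.5)/3 = 5/6.
Right endpoints: 4/3, 13/6, 3.
f(4/3) = 13/3, f(13/6) = 31/6, f(3) = 6.
Sum = Δu · [f(4/3) + f(13/6) + f(3)].
Sum ≈ 12.917.

12.917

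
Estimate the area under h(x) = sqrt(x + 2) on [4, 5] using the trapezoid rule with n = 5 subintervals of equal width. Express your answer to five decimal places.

2.54883

Δx = (5 − 4)/5 = 0.2.
h(4) ≈ 2.44949, h(4.2) ≈ 2.48998, h(4.4) ≈ 2.52982, h(4.6) ≈ 2.56905, h(4.8) ≈ 2.60768, h(5) ≈ 2.64575.
T_5 = (Δx/2)·[h(x_0) + 2h(x_1) + ... + 2h(x_{4}) + h(x_5)].
Sum ≈ 2.54883.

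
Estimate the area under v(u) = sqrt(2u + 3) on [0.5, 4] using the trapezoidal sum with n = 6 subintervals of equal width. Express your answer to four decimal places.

Δu = (4 − 0.5)/6 = 7/12.
v(0.5) ≈ 2.0000, v(13/12) ≈ 2.2730, v(5/3) ≈ 2.5166, v(2.25) ≈ 2.7386, v(17/6) ≈ 2.9439, v(41/12) ≈ 3.1358, v(4) ≈ 3.3166.
T_6 = (Δu/2)·[v(u_0) + 2v(u_1) + ... + 2v(u_{5}) + v(u_6)].
Sum ≈ 9.4887.

9.4887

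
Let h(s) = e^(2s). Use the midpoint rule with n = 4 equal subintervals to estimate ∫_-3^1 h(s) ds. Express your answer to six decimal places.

Δs = (1 − (-3))/4 = 1.
Midpoints: -2.5, -1.5, -0.5, 0.5.
h(-2.5) ≈ 0.006738, h(-1.5) ≈ 0.049787, h(-0.5) ≈ 0.367879, h(0.5) ≈ 2.718282.
Sum = Δs · [h(-2.5) + h(-1.5) + h(-0.5) + h(0.5)].
Sum ≈ 3.142686.

3.142686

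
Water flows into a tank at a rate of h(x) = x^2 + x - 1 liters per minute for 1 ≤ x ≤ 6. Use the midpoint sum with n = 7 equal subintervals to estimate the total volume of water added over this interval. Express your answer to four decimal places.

Δx = (6 − 1)/7 = 5/7.
Midpoints: 19/14, 29/14, 39/14, 3.5, 59/14, 69/14, 79/14.
h(19/14) = 431/196, h(29/14) = 1051/196, h(39/14) = 1871/196, h(3.5) = 14.75, h(59/14) = 4111/196, h(69/14) = 5531/196, h(79/14) = 7151/196.
Sum = Δx · [h(19/14) + h(29/14) + h(39/14) + ...].
Sum ≈ 83.9541.

83.9541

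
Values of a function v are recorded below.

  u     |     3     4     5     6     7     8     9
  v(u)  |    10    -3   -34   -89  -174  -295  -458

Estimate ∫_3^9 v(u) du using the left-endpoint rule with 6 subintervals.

-585

Δu = 1.
Sum = 1·[10 + (-3) + (-34) + (-89) + (-174) + (-295)] = -585.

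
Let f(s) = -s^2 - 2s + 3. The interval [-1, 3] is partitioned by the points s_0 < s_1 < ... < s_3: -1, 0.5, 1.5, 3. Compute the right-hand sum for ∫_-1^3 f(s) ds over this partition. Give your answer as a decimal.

Subinterval widths: 1.5, 1, 1.5.
Right endpoints: 0.5, 1.5, 3.
f(0.5) = 1.75, f(1.5) = -2.25, f(3) = -12.
Sum = Σ Δs_i · f(s_i).
Sum = -17.625.

-17.625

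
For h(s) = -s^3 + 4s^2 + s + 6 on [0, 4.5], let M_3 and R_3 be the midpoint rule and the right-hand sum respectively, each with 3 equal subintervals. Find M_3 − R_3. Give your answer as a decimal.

M_3 = 58.4296875.
R_3 = 47.25.
M_3 − R_3 = 11.1796875.

11.1796875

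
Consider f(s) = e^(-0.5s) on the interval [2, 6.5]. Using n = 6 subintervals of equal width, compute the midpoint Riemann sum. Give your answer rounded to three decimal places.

Δs = (6.5 − 2)/6 = 0.75.
Midpoints: 2.375, 3.125, 3.875, 4.625, 5.375, 6.125.
f(2.375) ≈ 0.305, f(3.125) ≈ 0.210, f(3.875) ≈ 0.144, f(4.625) ≈ 0.099, f(5.375) ≈ 0.068, f(6.125) ≈ 0.047.
Sum = Δs · [f(2.375) + f(3.125) + f(3.875) + ...].
Sum ≈ 0.654.

0.654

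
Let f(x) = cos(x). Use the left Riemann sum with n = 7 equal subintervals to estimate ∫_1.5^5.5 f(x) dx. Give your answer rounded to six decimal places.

-1.838706

Δx = (5.5 − 1.5)/7 = 4/7.
Left endpoints: 1.5, 29/14, 37/14, 45/14, 53/14, 61/14, 69/14.
f(1.5) ≈ 0.070737, f(29/14) ≈ -0.479980, f(37/14) ≈ -0.878188, f(45/14) ≈ -0.997359, f(53/14) ≈ -0.799628, f(61/14) ≈ -0.347821, f(69/14) ≈ 0.214503.
Sum = Δx · [f(1.5) + f(29/14) + f(37/14) + ...].
Sum ≈ -1.838706.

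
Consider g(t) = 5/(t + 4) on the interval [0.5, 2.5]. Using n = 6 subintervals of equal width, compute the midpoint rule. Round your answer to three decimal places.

Δt = (2.5 − 0.5)/6 = 1/3.
Midpoints: 2/3, 1, 4/3, 5/3, 2, 7/3.
g(2/3) = 15/14, g(1) = 1, g(4/3) = 0.9375, g(5/3) = 15/17, g(2) = 5/6, g(7/3) = 15/19.
Sum = Δt · [g(2/3) + g(1) + g(4/3) + ...].
Sum ≈ 1.838.

1.838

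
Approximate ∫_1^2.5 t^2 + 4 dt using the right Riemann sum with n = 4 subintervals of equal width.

11.89453125

Δt = (2.5 − 1)/4 = 0.375.
Right endpoints: 1.375, 1.75, 2.125, 2.5.
f(1.375) = 5.890625, f(1.75) = 7.0625, f(2.125) = 8.515625, f(2.5) = 10.25.
Sum = Δt · [f(1.375) + f(1.75) + f(2.125) + f(2.5)].
Sum = 11.89453125.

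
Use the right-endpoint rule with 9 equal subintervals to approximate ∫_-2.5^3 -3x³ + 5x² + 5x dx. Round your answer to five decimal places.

20.93621

Δx = (3 − (-2.5))/9 = 11/18.
Right endpoints: -17/9, -23/18, -2/3, -1/18, 5/9, 7/6, 16/9, 43/18, 3.
f(-17/9) = 6953/243, f(-23/18) = 15617/1944, f(-2/3) = -2/9, f(-1/18) = -509/1944, f(5/9) = 925/243, f(7/6) = 7.875, f(16/9) = 1904/243, f(43/18) = -817/1944, f(3) = -21.
Sum = Δx · [f(-17/9) + f(-23/18) + f(-2/3) + ...].
Sum ≈ 20.93621.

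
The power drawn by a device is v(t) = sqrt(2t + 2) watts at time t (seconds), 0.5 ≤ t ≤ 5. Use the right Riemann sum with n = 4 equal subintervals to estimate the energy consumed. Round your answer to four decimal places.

13.0686

Δt = (5 − 0.5)/4 = 1.125.
Right endpoints: 1.625, 2.75, 3.875, 5.
v(1.625) ≈ 2.2913, v(2.75) ≈ 2.7386, v(3.875) ≈ 3.1225, v(5) ≈ 3.4641.
Sum = Δt · [v(1.625) + v(2.75) + v(3.875) + v(5)].
Sum ≈ 13.0686.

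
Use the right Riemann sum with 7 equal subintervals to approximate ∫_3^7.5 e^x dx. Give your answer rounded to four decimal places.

Δx = (7.5 − 3)/7 = 9/14.
Right endpoints: 51/14, 30/7, 69/14, 39/7, 87/14, 48/7, 7.5.
f(51/14) ≈ 38.2008, f(30/7) ≈ 72.6544, f(69/14) ≈ 138.1820, f(39/7) ≈ 262.8093, f(87/14) ≈ 499.8388, f(48/7) ≈ 950.6470, f(7.5) ≈ 1808.0424.
Sum = Δx · [f(51/14) + f(30/7) + f(69/14) + ...].
Sum ≈ 2423.8124.

2423.8124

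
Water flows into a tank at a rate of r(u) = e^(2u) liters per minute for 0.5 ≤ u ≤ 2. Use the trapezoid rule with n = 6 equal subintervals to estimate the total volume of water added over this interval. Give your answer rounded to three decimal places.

Δu = (2 − 0.5)/6 = 0.25.
r(0.5) ≈ 2.718, r(0.75) ≈ 4.482, r(1) ≈ 7.389, r(1.25) ≈ 12.182, r(1.5) ≈ 20.086, r(1.75) ≈ 33.115, r(2) ≈ 54.598.
T_6 = (Δu/2)·[r(u_0) + 2r(u_1) + ... + 2r(u_{5}) + r(u_6)].
Sum ≈ 26.478.

26.478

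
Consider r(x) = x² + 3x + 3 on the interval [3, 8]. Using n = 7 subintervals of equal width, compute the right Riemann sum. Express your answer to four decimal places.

Δx = (8 − 3)/7 = 5/7.
Right endpoints: 26/7, 31/7, 36/7, 41/7, 46/7, 51/7, 8.
r(26/7) = 1369/49, r(31/7) = 1759/49, r(36/7) = 2199/49, r(41/7) = 2689/49, r(46/7) = 3229/49, r(51/7) = 3819/49, r(8) = 91.
Sum = Δx · [r(26/7) + r(31/7) + r(36/7) + ...].
Sum ≈ 284.5918.

284.5918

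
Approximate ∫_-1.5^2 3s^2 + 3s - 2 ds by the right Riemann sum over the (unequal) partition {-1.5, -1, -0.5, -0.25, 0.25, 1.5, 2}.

16.015625

Subinterval widths: 0.5, 0.5, 0.25, 0.5, 1.25, 0.5.
Right endpoints: -1, -0.5, -0.25, 0.25, 1.5, 2.
f(-1) = -2, f(-0.5) = -2.75, f(-0.25) = -2.5625, f(0.25) = -1.0625, f(1.5) = 9.25, f(2) = 16.
Sum = Σ Δs_i · f(s_i).
Sum = 16.015625.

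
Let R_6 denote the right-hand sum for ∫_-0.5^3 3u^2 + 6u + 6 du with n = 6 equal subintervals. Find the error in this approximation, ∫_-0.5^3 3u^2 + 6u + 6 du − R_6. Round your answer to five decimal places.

-14.37674

Exact integral: ∫_-0.5^3 f(u) du = 74.375.
R_6 ≈ 88.7517361.
Error ≈ 74.375 − 88.7517361 ≈ -14.37674.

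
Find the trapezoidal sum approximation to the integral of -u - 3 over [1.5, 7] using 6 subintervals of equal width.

Δu = (7 − 1.5)/6 = 11/12.
f(1.5) = -4.5, f(29/12) = -65/12, f(10/3) = -19/3, f(4.25) = -7.25, f(31/6) = -49/6, f(73/12) = -109/12, f(7) = -10.
T_6 = (Δu/2)·[f(u_0) + 2f(u_1) + ... + 2f(u_{5}) + f(u_6)].
Sum = -39.875.

-39.875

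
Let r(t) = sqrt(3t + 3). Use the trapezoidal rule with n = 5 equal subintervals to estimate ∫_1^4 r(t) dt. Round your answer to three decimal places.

Δt = (4 − 1)/5 = 0.6.
r(1) ≈ 2.449, r(1.6) ≈ 2.793, r(2.2) ≈ 3.098, r(2.8) ≈ 3.376, r(3.4) ≈ 3.633, r(4) ≈ 3.873.
T_5 = (Δt/2)·[r(t_0) + 2r(t_1) + ... + 2r(t_{4}) + r(t_5)].
Sum ≈ 9.637.

9.637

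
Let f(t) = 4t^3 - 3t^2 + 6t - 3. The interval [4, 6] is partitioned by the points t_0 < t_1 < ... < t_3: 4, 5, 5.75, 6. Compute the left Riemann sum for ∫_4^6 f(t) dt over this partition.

Subinterval widths: 1, 0.75, 0.25.
Left endpoints: 4, 5, 5.75.
f(4) = 229, f(5) = 452, f(5.75) = 692.75.
Sum = Σ Δt_i · f(t_i).
Sum = 741.1875.

741.1875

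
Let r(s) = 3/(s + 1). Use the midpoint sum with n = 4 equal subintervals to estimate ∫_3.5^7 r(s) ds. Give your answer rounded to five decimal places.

Δs = (7 − 3.5)/4 = 0.875.
Midpoints: 3.9375, 4.8125, 5.6875, 6.5625.
r(3.9375) = 48/79, r(4.8125) = 16/31, r(5.6875) = 48/107, r(6.5625) = 48/121.
Sum = Δs · [r(3.9375) + r(4.8125) + r(5.6875) + r(6.5625)].
Sum ≈ 1.72289.

1.72289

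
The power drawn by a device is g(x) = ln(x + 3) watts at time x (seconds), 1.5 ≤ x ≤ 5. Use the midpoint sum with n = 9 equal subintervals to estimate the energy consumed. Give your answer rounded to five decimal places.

Δx = (5 − 1.5)/9 = 7/18.
Midpoints: 61/36, 25/12, 89/36, 103/36, 3.25, 131/36, 145/36, 53/12, 173/36.
g(61/36) ≈ 1.54638, g(25/12) ≈ 1.62597, g(89/36) ≈ 1.69968, g(103/36) ≈ 1.76834, g(3.25) ≈ 1.83258, g(131/36) ≈ 1.89294, g(145/36) ≈ 1.94987, g(53/12) ≈ 2.00373, g(173/36) ≈ 2.05484.
Sum = Δx · [g(61/36) + g(25/12) + g(89/36) + ...].
Sum ≈ 6.36780.

6.36780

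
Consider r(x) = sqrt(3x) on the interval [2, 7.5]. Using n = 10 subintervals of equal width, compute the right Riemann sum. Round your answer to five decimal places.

21.07447

Δx = (7.5 − 2)/10 = 0.55.
Right endpoints: 2.55, 3.1, 3.65, 4.2, 4.75, 5.3, 5.85, 6.4, 6.95, 7.5.
r(2.55) ≈ 2.76586, r(3.1) ≈ 3.04959, r(3.65) ≈ 3.30908, r(4.2) ≈ 3.54965, r(4.75) ≈ 3.77492, r(5.3) ≈ 3.98748, r(5.85) ≈ 4.18927, r(6.4) ≈ 4.38178, r(6.95) ≈ 4.56618, r(7.5) ≈ 4.74342.
Sum = Δx · [r(2.55) + r(3.1) + r(3.65) + ...].
Sum ≈ 21.07447.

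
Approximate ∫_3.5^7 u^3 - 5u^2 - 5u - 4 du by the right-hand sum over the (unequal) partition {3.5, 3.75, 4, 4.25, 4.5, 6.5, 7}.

44.3125

Subinterval widths: 0.25, 0.25, 0.25, 0.25, 2, 0.5.
Right endpoints: 3.75, 4, 4.25, 4.5, 6.5, 7.
f(3.75) = -40.328125, f(4) = -40, f(4.25) = -38.796875, f(4.5) = -36.625, f(6.5) = 26.875, f(7) = 59.
Sum = Σ Δu_i · f(u_i).
Sum = 44.3125.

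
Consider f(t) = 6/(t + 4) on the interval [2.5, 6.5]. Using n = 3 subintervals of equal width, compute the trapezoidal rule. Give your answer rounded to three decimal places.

Δt = (6.5 − 2.5)/3 = 4/3.
f(2.5) = 12/13, f(23/6) = 36/47, f(31/6) = 36/55, f(6.5) = 4/7.
T_3 = (Δt/2)·[f(t_0) + 2f(t_1) + 2f(t_2) + f(t_3)].
Sum ≈ 2.890.

2.890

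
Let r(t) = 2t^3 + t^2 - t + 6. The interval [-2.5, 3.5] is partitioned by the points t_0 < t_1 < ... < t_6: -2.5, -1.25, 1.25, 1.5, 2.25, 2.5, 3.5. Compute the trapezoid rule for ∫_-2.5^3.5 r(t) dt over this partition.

111.359375

Subinterval widths: 1.25, 2.5, 0.25, 0.75, 0.25, 1.
r(-2.5) = -16.5, r(-1.25) = 4.90625, r(1.25) = 10.21875, r(1.5) = 13.5, r(2.25) = 31.59375, r(2.5) = 41, r(3.5) = 100.5.
On each subinterval the trapezoid contributes (Δt_i/2)·[r(t_{i-1}) + r(t_i)].
Sum = 111.359375.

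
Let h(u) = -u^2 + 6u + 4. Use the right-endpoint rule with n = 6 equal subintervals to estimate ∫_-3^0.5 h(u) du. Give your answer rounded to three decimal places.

-12.813

Δu = (0.5 − (-3))/6 = 7/12.
Right endpoints: -29/12, -11/6, -1.25, -2/3, -1/12, 0.5.
h(-29/12) = -2353/144, h(-11/6) = -373/36, h(-1.25) = -5.0625, h(-2/3) = -4/9, h(-1/12) = 503/144, h(0.5) = 6.75.
Sum = Δu · [h(-29/12) + h(-11/6) + h(-1.25) + ...].
Sum ≈ -12.813.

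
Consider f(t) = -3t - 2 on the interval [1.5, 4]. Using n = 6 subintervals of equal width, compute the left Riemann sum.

-24.0625

Δt = (4 − 1.5)/6 = 5/12.
Left endpoints: 1.5, 23/12, 7/3, 2.75, 19/6, 43/12.
f(1.5) = -6.5, f(23/12) = -7.75, f(7/3) = -9, f(2.75) = -10.25, f(19/6) = -11.5, f(43/12) = -12.75.
Sum = Δt · [f(1.5) + f(23/12) + f(7/3) + ...].
Sum = -24.0625.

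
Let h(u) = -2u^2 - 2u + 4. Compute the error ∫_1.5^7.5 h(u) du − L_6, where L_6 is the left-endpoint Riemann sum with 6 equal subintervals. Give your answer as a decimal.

-58

Exact integral: ∫_1.5^7.5 h(u) du = -309.
L_6 = -251.
Error = -309 − (-251) = -58.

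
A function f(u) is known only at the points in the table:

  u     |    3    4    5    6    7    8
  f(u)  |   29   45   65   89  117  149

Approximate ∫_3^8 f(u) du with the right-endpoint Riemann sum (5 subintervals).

Δu = 1.
Sum = 1·[45 + 65 + 89 + 117 + 149] = 465.

465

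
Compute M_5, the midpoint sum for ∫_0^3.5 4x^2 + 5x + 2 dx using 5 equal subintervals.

94.22

Δx = (3.5 − 0)/5 = 0.7.
Midpoints: 0.35, 1.05, 1.75, 2.45, 3.15.
f(0.35) = 4.24, f(1.05) = 11.66, f(1.75) = 23, f(2.45) = 38.26, f(3.15) = 57.44.
Sum = Δx · [f(0.35) + f(1.05) + f(1.75) + f(2.45) + f(3.15)].
Sum = 94.22.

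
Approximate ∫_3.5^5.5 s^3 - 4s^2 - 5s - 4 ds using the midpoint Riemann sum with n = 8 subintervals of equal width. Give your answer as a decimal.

-26.515625

Δs = (5.5 − 3.5)/8 = 0.25.
Midpoints: 3.625, 3.875, 4.125, 4.375, 4.625, 4.875, 5.125, 5.375.
f(3.625) = -13851/512, f(3.875) = -12929/512, f(4.125) = -11519/512, f(4.375) = -9573/512, f(4.625) = -7043/512, f(4.875) = -3881/512, f(5.125) = -39/512, f(5.375) = 4531/512.
Sum = Δs · [f(3.625) + f(3.875) + f(4.125) + ...].
Sum = -26.515625.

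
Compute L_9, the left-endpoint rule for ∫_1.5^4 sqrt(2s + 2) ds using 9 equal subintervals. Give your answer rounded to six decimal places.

Δs = (4 − 1.5)/9 = 5/18.
Left endpoints: 1.5, 16/9, 37/18, 7/3, 47/18, 26/9, 19/6, 31/9, 67/18.
f(1.5) ≈ 2.236068, f(16/9) ≈ 2.357023, f(37/18) ≈ 2.472066, f(7/3) ≈ 2.581989, f(47/18) ≈ 2.687419, f(26/9) ≈ 2.788867, f(19/6) ≈ 2.886751, f(31/9) ≈ 2.981424, f(67/18) ≈ 3.073181.
Sum = Δs · [f(1.5) + f(16/9) + f(37/18) + ...].
Sum ≈ 6.684663.

6.684663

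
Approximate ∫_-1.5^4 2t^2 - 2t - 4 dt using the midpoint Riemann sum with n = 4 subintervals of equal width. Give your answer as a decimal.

Δt = (4 − (-1.5))/4 = 1.375.
Midpoints: -0.8125, 0.5625, 1.9375, 3.3125.
f(-0.8125) = -1.0546875, f(0.5625) = -4.4921875, f(1.9375) = -0.3671875, f(3.3125) = 11.3203125.
Sum = Δt · [f(-0.8125) + f(0.5625) + f(1.9375) + f(3.3125)].
Sum = 7.43359375.

7.43359375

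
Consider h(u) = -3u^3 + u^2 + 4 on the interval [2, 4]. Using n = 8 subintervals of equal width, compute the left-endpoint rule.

-134.375

Δu = (4 − 2)/8 = 0.25.
Left endpoints: 2, 2.25, 2.5, 2.75, 3, 3.25, 3.5, 3.75.
h(2) = -16, h(2.25) = -25.109375, h(2.5) = -36.625, h(2.75) = -50.828125, h(3) = -68, h(3.25) = -88.421875, h(3.5) = -112.375, h(3.75) = -140.140625.
Sum = Δu · [h(2) + h(2.25) + h(2.5) + ...].
Sum = -134.375.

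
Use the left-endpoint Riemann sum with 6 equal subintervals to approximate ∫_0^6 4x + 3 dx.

78

Δx = (6 − 0)/6 = 1.
Left endpoints: 0, 1, 2, 3, 4, 5.
f(0) = 3, f(1) = 7, f(2) = 11, f(3) = 15, f(4) = 19, f(5) = 23.
Sum = Δx · [f(0) + f(1) + f(2) + ...].
Sum = 78.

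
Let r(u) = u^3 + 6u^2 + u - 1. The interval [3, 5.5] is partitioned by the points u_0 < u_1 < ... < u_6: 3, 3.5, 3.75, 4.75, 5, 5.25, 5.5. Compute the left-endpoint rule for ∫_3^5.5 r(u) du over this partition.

Subinterval widths: 0.5, 0.25, 1, 0.25, 0.25, 0.25.
Left endpoints: 3, 3.5, 3.75, 4.75, 5, 5.25.
r(3) = 83, r(3.5) = 118.875, r(3.75) = 139.859375, r(4.75) = 246.296875, r(5) = 279, r(5.25) = 314.328125.
Sum = Σ Δu_i · r(u_i).
Sum = 420.984375.

420.984375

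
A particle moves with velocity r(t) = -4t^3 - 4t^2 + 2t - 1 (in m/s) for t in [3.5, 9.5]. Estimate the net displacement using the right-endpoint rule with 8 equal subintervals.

-10389.375

Δt = (9.5 − 3.5)/8 = 0.75.
Right endpoints: 4.25, 5, 5.75, 6.5, 7.25, 8, 8.75, 9.5.
r(4.25) = -371.8125, r(5) = -591, r(5.75) = -882.1875, r(6.5) = -1255.5, r(7.25) = -1721.0625, r(8) = -2289, r(8.75) = -2969.4375, r(9.5) = -3772.5.
Sum = Δt · [r(4.25) + r(5) + r(5.75) + ...].
Sum = -10389.375.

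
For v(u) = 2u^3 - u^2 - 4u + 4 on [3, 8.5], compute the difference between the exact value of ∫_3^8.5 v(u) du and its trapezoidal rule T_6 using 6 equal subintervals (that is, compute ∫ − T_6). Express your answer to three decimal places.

Exact integral: ∫_3^8.5 v(u) du ≈ 2269.32292.
T_6 ≈ 2295.12645.
Error ≈ 2269.32292 − 2295.12645 ≈ -25.804.

-25.804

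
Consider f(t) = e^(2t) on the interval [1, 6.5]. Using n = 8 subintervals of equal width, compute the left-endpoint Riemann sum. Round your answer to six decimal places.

102925.966243

Δt = (6.5 − 1)/8 = 0.6875.
Left endpoints: 1, 1.6875, 2.375, 3.0625, 3.75, 4.4375, 5.125, 5.8125.
f(1) ≈ 7.389056, f(1.6875) ≈ 29.224284, f(2.375) ≈ 115.584285, f(3.0625) ≈ 457.144713, f(3.75) ≈ 1808.042414, f(4.4375) ≈ 7150.946467, f(5.125) ≈ 28282.541920, f(5.8125) ≈ 111859.623214.
Sum = Δt · [f(1) + f(1.6875) + f(2.375) + ...].
Sum ≈ 102925.966243.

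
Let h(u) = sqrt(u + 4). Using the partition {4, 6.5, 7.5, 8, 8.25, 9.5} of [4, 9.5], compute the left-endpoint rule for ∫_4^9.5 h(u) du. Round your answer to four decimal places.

Subinterval widths: 2.5, 1, 0.5, 0.25, 1.25.
Left endpoints: 4, 6.5, 7.5, 8, 8.25.
h(4) ≈ 2.8284, h(6.5) ≈ 3.2404, h(7.5) ≈ 3.3912, h(8) ≈ 3.4641, h(8.25) ≈ 3.5000.
Sum = Σ Δu_i · h(u_i).
Sum ≈ 17.2480.

17.2480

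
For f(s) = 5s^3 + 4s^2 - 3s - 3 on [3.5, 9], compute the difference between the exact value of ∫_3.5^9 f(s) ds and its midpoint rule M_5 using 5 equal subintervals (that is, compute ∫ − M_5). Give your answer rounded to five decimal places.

54.21052

Exact integral: ∫_3.5^9 f(s) ds ≈ 8808.8802083.
M_5 = 8754.6696875.
Error ≈ 8808.8802083 − 8754.6696875 ≈ 54.21052.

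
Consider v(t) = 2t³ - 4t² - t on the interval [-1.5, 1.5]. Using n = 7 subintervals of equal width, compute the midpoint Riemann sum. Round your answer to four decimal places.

Δt = (1.5 − (-1.5))/7 = 3/7.
Midpoints: -9/7, -6/7, -3/7, 0, 3/7, 6/7, 9/7.
v(-9/7) = -3285/343, v(-6/7) = -1146/343, v(-3/7) = -159/343, v(0) = 0, v(3/7) = -345/343, v(6/7) = -870/343, v(9/7) = -1251/343.
Sum = Δt · [v(-9/7) + v(-6/7) + v(-3/7) + ...].
Sum ≈ -8.8163.

-8.8163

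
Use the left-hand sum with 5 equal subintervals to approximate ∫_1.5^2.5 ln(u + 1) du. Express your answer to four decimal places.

Δu = (2.5 − 1.5)/5 = 0.2.
Left endpoints: 1.5, 1.7, 1.9, 2.1, 2.3.
f(1.5) ≈ 0.9163, f(1.7) ≈ 0.9933, f(1.9) ≈ 1.0647, f(2.1) ≈ 1.1314, f(2.3) ≈ 1.1939.
Sum = Δu · [f(1.5) + f(1.7) + f(1.9) + f(2.1) + f(2.3)].
Sum ≈ 1.0599.

1.0599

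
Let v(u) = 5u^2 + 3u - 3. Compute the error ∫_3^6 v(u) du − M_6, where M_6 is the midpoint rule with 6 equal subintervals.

Exact integral: ∫_3^6 v(u) du = 346.5.
M_6 = 346.1875.
Error = 346.5 − 346.1875 = 0.3125.

0.3125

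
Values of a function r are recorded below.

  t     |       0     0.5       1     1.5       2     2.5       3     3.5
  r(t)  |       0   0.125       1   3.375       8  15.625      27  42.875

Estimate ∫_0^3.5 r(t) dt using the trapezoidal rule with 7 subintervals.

Δt = 0.5.
T_7 = (0.5/2)·[0 + 2·0.125 + 2·1 + 2·3.375 + 2·8 + 2·15.625 + 2·27 + 42.875] = 38.28125.

38.28125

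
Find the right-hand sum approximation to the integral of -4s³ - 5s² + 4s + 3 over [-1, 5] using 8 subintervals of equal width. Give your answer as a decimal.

Δs = (5 − (-1))/8 = 0.75.
Right endpoints: -0.25, 0.5, 1.25, 2, 2.75, 3.5, 4.25, 5.
f(-0.25) = 1.75, f(0.5) = 3.25, f(1.25) = -7.625, f(2) = -41, f(2.75) = -107, f(3.5) = -215.75, f(4.25) = -377.375, f(5) = -602.
Sum = Δs · [f(-0.25) + f(0.5) + f(1.25) + ...].
Sum = -1009.3125.

-1009.3125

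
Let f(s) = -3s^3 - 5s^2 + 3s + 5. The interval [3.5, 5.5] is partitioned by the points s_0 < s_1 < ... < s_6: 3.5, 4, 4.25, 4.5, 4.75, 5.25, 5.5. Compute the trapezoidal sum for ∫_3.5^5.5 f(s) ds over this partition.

-744.91796875

Subinterval widths: 0.5, 0.25, 0.25, 0.25, 0.5, 0.25.
f(3.5) = -174.375, f(4) = -255, f(4.25) = -302.859375, f(4.5) = -356.125, f(4.75) = -415.078125, f(5.25) = -551.171875, f(5.5) = -628.875.
On each subinterval the trapezoid contributes (Δs_i/2)·[f(s_{i-1}) + f(s_i)].
Sum = -744.91796875.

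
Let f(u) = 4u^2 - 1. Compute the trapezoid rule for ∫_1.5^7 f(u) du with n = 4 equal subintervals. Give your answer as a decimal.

454.265625

Δu = (7 − 1.5)/4 = 1.375.
f(1.5) = 8, f(2.875) = 32.0625, f(4.25) = 71.25, f(5.625) = 125.5625, f(7) = 195.
T_4 = (Δu/2)·[f(u_0) + 2f(u_1) + 2f(u_2) + 2f(u_3) + f(u_4)].
Sum = 454.265625.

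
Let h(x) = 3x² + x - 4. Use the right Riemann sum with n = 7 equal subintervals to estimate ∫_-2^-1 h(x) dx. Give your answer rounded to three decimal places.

0.939

Δx = (-1 − (-2))/7 = 1/7.
Right endpoints: -13/7, -12/7, -11/7, -10/7, -9/7, -8/7, -1.
h(-13/7) = 220/49, h(-12/7) = 152/49, h(-11/7) = 90/49, h(-10/7) = 34/49, h(-9/7) = -16/49, h(-8/7) = -60/49, h(-1) = -2.
Sum = Δx · [h(-13/7) + h(-12/7) + h(-11/7) + ...].
Sum ≈ 0.939.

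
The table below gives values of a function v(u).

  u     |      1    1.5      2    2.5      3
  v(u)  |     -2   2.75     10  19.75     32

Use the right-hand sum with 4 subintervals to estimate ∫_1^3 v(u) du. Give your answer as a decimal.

32.25

Δu = 0.5.
Sum = 0.5·[2.75 + 10 + 19.75 + 32] = 32.25.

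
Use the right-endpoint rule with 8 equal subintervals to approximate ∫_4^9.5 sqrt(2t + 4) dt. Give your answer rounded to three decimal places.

23.366

Δt = (9.5 − 4)/8 = 0.6875.
Right endpoints: 4.6875, 5.375, 6.0625, 6.75, 7.4375, 8.125, 8.8125, 9.5.
f(4.6875) ≈ 3.657, f(5.375) ≈ 3.841, f(6.0625) ≈ 4.016, f(6.75) ≈ 4.183, f(7.4375) ≈ 4.345, f(8.125) ≈ 4.500, f(8.8125) ≈ 4.650, f(9.5) ≈ 4.796.
Sum = Δt · [f(4.6875) + f(5.375) + f(6.0625) + ...].
Sum ≈ 23.366.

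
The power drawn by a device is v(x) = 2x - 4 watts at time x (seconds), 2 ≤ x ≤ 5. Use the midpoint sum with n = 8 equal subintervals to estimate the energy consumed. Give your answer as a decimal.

Δx = (5 − 2)/8 = 0.375.
Midpoints: 2.1875, 2.5625, 2.9375, 3.3125, 3.6875, 4.0625, 4.4375, 4.8125.
v(2.1875) = 0.375, v(2.5625) = 1.125, v(2.9375) = 1.875, v(3.3125) = 2.625, v(3.6875) = 3.375, v(4.0625) = 4.125, v(4.4375) = 4.875, v(4.8125) = 5.625.
Sum = Δx · [v(2.1875) + v(2.5625) + v(2.9375) + ...].
Sum = 9.

9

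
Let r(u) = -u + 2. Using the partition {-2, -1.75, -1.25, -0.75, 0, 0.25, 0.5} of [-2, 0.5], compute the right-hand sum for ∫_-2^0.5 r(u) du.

6.25

Subinterval widths: 0.25, 0.5, 0.5, 0.75, 0.25, 0.25.
Right endpoints: -1.75, -1.25, -0.75, 0, 0.25, 0.5.
r(-1.75) = 3.75, r(-1.25) = 3.25, r(-0.75) = 2.75, r(0) = 2, r(0.25) = 1.75, r(0.5) = 1.5.
Sum = Σ Δu_i · r(u_i).
Sum = 6.25.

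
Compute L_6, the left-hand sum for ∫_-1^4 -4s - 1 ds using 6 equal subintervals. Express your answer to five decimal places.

-26.66667

Δs = (4 − (-1))/6 = 5/6.
Left endpoints: -1, -1/6, 2/3, 1.5, 7/3, 19/6.
f(-1) = 3, f(-1/6) = -1/3, f(2/3) = -11/3, f(1.5) = -7, f(7/3) = -31/3, f(19/6) = -41/3.
Sum = Δs · [f(-1) + f(-1/6) + f(2/3) + ...].
Sum ≈ -26.66667.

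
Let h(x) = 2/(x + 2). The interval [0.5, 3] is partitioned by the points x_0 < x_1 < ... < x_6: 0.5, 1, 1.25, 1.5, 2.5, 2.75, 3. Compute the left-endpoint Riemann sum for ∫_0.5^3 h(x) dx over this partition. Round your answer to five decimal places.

Subinterval widths: 0.5, 0.25, 0.25, 1, 0.25, 0.25.
Left endpoints: 0.5, 1, 1.25, 1.5, 2.5, 2.75.
h(0.5) = 0.8, h(1) = 2/3, h(1.25) = 8/13, h(1.5) = 4/7, h(2.5) = 4/9, h(2.75) = 8/19.
Sum = Σ Δx_i · h(x_i).
Sum ≈ 1.50832.

1.50832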